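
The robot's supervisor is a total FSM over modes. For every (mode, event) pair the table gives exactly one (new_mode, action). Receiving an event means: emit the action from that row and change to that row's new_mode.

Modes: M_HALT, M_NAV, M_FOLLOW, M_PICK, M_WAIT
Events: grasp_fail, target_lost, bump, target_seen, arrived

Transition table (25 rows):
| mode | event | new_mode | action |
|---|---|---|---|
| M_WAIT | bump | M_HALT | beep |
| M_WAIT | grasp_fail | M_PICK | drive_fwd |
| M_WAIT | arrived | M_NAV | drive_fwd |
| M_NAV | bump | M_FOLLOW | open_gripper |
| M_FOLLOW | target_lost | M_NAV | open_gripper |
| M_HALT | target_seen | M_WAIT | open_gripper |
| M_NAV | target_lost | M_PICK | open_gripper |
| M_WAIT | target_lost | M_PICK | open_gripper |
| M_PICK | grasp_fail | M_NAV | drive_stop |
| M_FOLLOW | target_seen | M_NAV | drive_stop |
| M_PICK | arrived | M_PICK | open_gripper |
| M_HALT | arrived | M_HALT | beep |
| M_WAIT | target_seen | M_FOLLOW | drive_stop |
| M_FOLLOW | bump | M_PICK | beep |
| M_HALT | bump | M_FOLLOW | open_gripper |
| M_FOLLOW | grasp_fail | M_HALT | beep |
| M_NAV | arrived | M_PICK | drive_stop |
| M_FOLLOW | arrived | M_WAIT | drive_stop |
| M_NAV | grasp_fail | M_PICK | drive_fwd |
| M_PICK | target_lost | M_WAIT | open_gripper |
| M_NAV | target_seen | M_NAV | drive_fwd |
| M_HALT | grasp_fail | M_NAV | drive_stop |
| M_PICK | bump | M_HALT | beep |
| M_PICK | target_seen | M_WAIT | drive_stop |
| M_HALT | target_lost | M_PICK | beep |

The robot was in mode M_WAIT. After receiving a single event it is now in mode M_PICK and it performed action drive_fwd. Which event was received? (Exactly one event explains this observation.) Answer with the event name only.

try grasp_fail: (M_WAIT, grasp_fail) → (M_PICK, drive_fwd)  ← matches
try target_lost: (M_WAIT, target_lost) → (M_PICK, open_gripper)
try bump: (M_WAIT, bump) → (M_HALT, beep)
try target_seen: (M_WAIT, target_seen) → (M_FOLLOW, drive_stop)
try arrived: (M_WAIT, arrived) → (M_NAV, drive_fwd)

grasp_fail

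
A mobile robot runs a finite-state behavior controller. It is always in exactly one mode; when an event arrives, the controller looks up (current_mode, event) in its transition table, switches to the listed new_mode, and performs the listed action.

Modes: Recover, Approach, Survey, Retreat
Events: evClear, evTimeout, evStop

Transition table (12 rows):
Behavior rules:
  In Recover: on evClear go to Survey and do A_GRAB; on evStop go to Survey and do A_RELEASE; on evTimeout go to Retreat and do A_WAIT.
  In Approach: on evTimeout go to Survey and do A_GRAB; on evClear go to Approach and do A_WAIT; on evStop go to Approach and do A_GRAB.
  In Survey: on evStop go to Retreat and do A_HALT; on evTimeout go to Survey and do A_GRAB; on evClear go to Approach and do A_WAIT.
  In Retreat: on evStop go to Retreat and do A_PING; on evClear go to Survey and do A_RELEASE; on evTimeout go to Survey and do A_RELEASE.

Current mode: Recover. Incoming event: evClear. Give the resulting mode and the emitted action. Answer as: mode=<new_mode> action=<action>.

mode=Survey action=A_GRAB

current mode = Recover; filter table to that mode:
  (Recover, evClear) → (Survey, A_GRAB)  ← event matches
  (Recover, evStop) → (Survey, A_RELEASE)
  (Recover, evTimeout) → (Retreat, A_WAIT)
event = evClear selects (Survey, A_GRAB)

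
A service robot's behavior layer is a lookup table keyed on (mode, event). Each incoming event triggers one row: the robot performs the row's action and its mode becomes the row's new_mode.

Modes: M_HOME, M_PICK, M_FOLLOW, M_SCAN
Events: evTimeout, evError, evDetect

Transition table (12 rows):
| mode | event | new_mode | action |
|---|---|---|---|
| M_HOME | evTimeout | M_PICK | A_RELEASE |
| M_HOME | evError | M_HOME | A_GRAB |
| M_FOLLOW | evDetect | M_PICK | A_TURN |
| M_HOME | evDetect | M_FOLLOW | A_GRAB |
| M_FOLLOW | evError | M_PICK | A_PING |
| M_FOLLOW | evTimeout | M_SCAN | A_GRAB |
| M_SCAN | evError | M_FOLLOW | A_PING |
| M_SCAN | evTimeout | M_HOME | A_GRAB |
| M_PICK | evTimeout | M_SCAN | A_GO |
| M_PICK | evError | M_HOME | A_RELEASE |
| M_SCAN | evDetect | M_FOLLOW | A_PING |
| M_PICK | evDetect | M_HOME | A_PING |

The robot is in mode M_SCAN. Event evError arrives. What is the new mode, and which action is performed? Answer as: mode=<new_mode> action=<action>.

current mode = M_SCAN; filter table to that mode:
  (M_SCAN, evError) → (M_FOLLOW, A_PING)  ← event matches
  (M_SCAN, evTimeout) → (M_HOME, A_GRAB)
  (M_SCAN, evDetect) → (M_FOLLOW, A_PING)
event = evError selects (M_FOLLOW, A_PING)

mode=M_FOLLOW action=A_PING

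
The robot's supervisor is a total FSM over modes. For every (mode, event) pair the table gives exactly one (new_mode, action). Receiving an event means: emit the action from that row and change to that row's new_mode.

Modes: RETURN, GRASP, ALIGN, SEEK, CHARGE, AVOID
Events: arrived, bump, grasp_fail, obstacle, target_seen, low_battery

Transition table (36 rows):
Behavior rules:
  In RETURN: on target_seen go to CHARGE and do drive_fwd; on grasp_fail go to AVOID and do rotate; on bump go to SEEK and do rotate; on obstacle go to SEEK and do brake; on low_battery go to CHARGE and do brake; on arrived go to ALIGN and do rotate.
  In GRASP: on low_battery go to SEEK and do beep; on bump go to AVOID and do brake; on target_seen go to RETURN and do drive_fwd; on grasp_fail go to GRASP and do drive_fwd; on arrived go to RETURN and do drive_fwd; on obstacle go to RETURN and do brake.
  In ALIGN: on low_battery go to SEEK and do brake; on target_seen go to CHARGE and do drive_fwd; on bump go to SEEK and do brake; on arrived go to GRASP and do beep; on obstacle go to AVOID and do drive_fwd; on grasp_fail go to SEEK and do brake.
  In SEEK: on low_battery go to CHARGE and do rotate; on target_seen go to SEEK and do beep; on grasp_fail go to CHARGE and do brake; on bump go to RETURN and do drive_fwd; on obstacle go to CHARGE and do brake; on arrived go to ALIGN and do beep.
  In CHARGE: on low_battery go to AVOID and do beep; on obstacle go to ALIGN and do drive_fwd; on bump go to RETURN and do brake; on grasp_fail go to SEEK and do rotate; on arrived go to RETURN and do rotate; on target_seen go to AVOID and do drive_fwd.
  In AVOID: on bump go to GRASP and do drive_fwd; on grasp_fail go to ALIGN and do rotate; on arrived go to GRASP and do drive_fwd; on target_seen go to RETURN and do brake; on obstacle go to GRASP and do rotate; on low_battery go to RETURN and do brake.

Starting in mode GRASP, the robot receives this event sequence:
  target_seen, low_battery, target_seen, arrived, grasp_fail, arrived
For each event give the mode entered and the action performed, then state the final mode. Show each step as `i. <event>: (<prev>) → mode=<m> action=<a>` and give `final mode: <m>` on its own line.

1. target_seen: (GRASP) → mode=RETURN action=drive_fwd
2. low_battery: (RETURN) → mode=CHARGE action=brake
3. target_seen: (CHARGE) → mode=AVOID action=drive_fwd
4. arrived: (AVOID) → mode=GRASP action=drive_fwd
5. grasp_fail: (GRASP) → mode=GRASP action=drive_fwd
6. arrived: (GRASP) → mode=RETURN action=drive_fwd

final mode: RETURN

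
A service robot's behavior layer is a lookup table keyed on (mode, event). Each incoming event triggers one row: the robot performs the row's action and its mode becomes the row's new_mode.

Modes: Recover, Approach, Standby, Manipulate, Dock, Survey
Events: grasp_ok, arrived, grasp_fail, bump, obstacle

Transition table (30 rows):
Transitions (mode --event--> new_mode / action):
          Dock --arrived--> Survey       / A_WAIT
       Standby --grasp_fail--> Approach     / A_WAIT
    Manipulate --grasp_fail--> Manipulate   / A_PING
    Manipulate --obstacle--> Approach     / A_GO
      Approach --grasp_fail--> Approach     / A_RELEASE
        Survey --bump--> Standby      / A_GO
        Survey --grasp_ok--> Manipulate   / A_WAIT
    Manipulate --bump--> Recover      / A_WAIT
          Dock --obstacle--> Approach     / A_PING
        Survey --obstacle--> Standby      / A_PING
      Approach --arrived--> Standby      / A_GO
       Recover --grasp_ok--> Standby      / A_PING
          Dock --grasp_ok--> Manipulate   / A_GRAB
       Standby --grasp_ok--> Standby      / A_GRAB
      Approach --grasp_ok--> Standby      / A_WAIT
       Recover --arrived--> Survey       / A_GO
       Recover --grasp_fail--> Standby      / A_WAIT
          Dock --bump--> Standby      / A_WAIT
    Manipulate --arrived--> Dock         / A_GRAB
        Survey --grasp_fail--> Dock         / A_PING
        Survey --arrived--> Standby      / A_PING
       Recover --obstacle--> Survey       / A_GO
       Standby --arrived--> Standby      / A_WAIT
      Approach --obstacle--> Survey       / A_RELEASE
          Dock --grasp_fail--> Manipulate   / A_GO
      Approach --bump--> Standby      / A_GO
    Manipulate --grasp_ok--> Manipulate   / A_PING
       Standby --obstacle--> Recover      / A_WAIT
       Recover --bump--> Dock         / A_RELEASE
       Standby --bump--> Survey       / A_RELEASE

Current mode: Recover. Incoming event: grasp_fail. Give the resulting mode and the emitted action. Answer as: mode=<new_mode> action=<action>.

current mode = Recover; filter table to that mode:
  (Recover, grasp_ok) → (Standby, A_PING)
  (Recover, arrived) → (Survey, A_GO)
  (Recover, grasp_fail) → (Standby, A_WAIT)  ← event matches
  (Recover, obstacle) → (Survey, A_GO)
  (Recover, bump) → (Dock, A_RELEASE)
event = grasp_fail selects (Standby, A_WAIT)

mode=Standby action=A_WAIT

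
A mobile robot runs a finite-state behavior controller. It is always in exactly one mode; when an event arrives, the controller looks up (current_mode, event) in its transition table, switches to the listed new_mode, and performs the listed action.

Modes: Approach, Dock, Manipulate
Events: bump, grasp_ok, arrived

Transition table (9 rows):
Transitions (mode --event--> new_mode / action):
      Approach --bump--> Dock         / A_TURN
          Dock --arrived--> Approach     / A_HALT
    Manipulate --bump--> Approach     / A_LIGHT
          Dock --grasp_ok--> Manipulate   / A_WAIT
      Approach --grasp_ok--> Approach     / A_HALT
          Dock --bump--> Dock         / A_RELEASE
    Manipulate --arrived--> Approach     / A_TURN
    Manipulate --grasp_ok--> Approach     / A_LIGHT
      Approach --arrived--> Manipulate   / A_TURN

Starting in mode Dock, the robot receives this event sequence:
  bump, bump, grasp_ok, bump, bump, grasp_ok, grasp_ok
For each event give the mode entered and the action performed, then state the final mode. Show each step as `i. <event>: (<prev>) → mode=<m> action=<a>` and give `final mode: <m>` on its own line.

1. bump: (Dock) → mode=Dock action=A_RELEASE
2. bump: (Dock) → mode=Dock action=A_RELEASE
3. grasp_ok: (Dock) → mode=Manipulate action=A_WAIT
4. bump: (Manipulate) → mode=Approach action=A_LIGHT
5. bump: (Approach) → mode=Dock action=A_TURN
6. grasp_ok: (Dock) → mode=Manipulate action=A_WAIT
7. grasp_ok: (Manipulate) → mode=Approach action=A_LIGHT

final mode: Approach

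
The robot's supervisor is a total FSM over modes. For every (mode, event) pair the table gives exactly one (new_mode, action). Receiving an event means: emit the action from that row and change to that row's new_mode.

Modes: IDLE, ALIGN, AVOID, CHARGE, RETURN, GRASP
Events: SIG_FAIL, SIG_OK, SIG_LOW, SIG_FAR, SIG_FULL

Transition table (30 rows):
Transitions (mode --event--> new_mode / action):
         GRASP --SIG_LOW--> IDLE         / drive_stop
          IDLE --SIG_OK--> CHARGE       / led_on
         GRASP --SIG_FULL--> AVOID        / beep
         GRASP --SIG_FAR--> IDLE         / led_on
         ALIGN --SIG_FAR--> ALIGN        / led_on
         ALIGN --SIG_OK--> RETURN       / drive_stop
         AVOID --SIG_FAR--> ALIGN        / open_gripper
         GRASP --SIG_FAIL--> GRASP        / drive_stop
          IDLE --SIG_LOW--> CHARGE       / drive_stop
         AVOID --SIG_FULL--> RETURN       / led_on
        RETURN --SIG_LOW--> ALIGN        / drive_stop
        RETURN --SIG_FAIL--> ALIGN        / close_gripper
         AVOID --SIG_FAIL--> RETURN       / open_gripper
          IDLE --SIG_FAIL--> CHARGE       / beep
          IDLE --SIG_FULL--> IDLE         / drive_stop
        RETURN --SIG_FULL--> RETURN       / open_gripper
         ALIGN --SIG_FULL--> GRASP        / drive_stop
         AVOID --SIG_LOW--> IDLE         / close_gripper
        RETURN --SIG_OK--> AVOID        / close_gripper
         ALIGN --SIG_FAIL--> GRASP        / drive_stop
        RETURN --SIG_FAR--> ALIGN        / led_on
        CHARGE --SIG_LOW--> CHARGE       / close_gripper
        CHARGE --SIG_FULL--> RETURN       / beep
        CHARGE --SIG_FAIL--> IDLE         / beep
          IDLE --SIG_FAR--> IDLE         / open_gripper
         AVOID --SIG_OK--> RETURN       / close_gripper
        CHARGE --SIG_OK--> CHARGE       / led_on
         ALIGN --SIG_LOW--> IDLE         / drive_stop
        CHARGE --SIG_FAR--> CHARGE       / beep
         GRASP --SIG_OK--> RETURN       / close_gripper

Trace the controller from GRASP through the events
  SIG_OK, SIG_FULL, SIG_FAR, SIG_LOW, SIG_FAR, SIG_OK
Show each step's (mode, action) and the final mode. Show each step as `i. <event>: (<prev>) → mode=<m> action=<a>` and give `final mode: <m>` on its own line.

final mode: CHARGE

1. SIG_OK: (GRASP) → mode=RETURN action=close_gripper
2. SIG_FULL: (RETURN) → mode=RETURN action=open_gripper
3. SIG_FAR: (RETURN) → mode=ALIGN action=led_on
4. SIG_LOW: (ALIGN) → mode=IDLE action=drive_stop
5. SIG_FAR: (IDLE) → mode=IDLE action=open_gripper
6. SIG_OK: (IDLE) → mode=CHARGE action=led_on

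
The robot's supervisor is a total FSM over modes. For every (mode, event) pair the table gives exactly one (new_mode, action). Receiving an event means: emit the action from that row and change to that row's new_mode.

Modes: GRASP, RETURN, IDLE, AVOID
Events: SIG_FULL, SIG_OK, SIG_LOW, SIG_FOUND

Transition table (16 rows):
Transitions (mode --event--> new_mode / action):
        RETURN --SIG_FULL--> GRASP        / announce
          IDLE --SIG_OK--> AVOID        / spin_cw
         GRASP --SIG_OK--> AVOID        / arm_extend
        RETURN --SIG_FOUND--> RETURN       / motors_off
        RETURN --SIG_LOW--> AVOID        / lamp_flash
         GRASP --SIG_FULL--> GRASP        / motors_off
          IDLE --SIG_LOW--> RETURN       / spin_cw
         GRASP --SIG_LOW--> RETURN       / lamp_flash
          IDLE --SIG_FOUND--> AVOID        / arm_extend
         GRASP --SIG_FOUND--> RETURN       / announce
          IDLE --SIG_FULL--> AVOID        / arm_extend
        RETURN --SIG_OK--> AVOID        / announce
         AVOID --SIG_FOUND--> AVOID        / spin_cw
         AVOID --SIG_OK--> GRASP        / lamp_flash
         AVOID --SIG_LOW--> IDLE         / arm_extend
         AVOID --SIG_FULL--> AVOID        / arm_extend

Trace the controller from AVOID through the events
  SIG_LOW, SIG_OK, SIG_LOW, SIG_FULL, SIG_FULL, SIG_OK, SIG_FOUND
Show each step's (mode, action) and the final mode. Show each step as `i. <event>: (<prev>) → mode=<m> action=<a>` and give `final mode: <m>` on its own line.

final mode: RETURN

1. SIG_LOW: (AVOID) → mode=IDLE action=arm_extend
2. SIG_OK: (IDLE) → mode=AVOID action=spin_cw
3. SIG_LOW: (AVOID) → mode=IDLE action=arm_extend
4. SIG_FULL: (IDLE) → mode=AVOID action=arm_extend
5. SIG_FULL: (AVOID) → mode=AVOID action=arm_extend
6. SIG_OK: (AVOID) → mode=GRASP action=lamp_flash
7. SIG_FOUND: (GRASP) → mode=RETURN action=announce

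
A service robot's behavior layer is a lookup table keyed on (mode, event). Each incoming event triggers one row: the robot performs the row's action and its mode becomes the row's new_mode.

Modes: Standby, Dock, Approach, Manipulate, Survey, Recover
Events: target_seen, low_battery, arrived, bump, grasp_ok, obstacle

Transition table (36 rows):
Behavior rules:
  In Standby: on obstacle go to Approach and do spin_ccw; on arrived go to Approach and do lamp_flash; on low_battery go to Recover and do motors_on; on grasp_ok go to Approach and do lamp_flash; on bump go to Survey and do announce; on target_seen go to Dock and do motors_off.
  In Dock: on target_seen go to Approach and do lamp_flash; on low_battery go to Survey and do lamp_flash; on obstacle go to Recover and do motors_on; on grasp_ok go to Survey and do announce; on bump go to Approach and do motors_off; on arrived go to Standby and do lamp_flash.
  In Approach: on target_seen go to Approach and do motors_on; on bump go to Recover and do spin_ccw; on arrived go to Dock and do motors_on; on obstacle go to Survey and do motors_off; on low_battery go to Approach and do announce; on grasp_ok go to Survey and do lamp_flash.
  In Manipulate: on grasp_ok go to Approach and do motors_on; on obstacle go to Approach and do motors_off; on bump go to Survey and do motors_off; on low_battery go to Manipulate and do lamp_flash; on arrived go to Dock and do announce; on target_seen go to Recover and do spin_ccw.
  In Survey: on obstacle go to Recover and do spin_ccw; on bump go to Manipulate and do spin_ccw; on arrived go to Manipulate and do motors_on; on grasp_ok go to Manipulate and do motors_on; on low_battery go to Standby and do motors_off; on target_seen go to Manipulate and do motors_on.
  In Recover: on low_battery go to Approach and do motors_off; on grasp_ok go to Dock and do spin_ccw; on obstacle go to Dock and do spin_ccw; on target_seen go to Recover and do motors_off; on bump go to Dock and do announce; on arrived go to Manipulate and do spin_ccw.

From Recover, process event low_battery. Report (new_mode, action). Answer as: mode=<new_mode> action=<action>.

current mode = Recover; filter table to that mode:
  (Recover, low_battery) → (Approach, motors_off)  ← event matches
  (Recover, grasp_ok) → (Dock, spin_ccw)
  (Recover, obstacle) → (Dock, spin_ccw)
  (Recover, target_seen) → (Recover, motors_off)
  (Recover, bump) → (Dock, announce)
  (Recover, arrived) → (Manipulate, spin_ccw)
event = low_battery selects (Approach, motors_off)

mode=Approach action=motors_off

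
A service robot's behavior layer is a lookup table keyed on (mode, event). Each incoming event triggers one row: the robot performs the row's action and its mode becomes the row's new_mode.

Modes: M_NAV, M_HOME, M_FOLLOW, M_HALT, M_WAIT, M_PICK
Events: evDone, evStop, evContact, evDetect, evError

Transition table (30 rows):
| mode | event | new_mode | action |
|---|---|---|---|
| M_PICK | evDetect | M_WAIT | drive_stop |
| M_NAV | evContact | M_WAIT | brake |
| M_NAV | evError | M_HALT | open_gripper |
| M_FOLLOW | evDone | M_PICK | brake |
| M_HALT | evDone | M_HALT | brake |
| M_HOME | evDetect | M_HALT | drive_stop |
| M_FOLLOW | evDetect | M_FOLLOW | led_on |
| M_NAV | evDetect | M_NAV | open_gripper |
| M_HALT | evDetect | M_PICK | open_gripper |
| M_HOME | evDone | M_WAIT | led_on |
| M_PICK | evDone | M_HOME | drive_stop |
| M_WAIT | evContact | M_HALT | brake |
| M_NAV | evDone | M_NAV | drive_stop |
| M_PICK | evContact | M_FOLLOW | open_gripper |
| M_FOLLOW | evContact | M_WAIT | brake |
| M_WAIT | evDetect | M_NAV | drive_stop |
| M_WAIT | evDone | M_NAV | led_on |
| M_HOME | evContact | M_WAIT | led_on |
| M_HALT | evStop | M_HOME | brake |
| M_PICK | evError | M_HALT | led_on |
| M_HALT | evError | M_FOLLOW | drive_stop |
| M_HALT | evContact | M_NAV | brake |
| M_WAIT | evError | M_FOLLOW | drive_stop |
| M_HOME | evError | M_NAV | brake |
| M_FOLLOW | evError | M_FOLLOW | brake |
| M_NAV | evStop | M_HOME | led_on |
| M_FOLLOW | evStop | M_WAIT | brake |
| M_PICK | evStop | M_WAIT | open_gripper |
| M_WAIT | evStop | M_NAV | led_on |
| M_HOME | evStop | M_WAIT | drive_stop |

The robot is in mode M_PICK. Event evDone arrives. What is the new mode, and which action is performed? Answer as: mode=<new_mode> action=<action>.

current mode = M_PICK; filter table to that mode:
  (M_PICK, evDetect) → (M_WAIT, drive_stop)
  (M_PICK, evDone) → (M_HOME, drive_stop)  ← event matches
  (M_PICK, evContact) → (M_FOLLOW, open_gripper)
  (M_PICK, evError) → (M_HALT, led_on)
  (M_PICK, evStop) → (M_WAIT, open_gripper)
event = evDone selects (M_HOME, drive_stop)

mode=M_HOME action=drive_stop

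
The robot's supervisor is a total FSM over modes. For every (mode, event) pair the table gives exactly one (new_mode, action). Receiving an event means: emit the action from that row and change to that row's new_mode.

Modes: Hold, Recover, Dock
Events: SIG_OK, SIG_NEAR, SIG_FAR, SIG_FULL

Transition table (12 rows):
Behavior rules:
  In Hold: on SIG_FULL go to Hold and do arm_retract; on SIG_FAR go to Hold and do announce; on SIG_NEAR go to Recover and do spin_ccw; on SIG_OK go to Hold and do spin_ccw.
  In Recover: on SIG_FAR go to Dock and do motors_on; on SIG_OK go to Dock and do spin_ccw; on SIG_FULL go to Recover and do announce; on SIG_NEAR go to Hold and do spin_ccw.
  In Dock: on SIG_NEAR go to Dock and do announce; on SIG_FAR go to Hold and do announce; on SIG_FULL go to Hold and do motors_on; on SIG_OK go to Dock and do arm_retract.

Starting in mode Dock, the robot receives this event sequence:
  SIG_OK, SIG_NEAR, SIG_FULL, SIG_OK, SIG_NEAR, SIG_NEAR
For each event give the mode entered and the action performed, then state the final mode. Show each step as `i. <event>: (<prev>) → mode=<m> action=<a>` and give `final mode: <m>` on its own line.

1. SIG_OK: (Dock) → mode=Dock action=arm_retract
2. SIG_NEAR: (Dock) → mode=Dock action=announce
3. SIG_FULL: (Dock) → mode=Hold action=motors_on
4. SIG_OK: (Hold) → mode=Hold action=spin_ccw
5. SIG_NEAR: (Hold) → mode=Recover action=spin_ccw
6. SIG_NEAR: (Recover) → mode=Hold action=spin_ccw

final mode: Hold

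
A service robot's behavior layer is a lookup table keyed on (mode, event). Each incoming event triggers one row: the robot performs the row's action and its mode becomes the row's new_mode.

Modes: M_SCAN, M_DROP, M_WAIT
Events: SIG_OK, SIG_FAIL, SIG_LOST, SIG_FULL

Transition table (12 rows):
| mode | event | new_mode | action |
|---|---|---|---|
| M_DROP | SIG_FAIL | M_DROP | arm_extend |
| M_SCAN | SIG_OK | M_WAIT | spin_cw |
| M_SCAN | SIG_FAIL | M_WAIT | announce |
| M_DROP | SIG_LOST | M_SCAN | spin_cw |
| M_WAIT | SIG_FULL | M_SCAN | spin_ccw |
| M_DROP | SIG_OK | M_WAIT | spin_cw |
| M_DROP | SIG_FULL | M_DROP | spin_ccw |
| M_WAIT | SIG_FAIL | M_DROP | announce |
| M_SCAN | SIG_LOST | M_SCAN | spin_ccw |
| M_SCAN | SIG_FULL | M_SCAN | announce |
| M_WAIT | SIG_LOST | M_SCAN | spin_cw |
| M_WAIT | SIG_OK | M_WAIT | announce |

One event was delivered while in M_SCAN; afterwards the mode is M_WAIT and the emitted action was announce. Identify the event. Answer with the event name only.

SIG_FAIL

try SIG_OK: (M_SCAN, SIG_OK) → (M_WAIT, spin_cw)
try SIG_FAIL: (M_SCAN, SIG_FAIL) → (M_WAIT, announce)  ← matches
try SIG_LOST: (M_SCAN, SIG_LOST) → (M_SCAN, spin_ccw)
try SIG_FULL: (M_SCAN, SIG_FULL) → (M_SCAN, announce)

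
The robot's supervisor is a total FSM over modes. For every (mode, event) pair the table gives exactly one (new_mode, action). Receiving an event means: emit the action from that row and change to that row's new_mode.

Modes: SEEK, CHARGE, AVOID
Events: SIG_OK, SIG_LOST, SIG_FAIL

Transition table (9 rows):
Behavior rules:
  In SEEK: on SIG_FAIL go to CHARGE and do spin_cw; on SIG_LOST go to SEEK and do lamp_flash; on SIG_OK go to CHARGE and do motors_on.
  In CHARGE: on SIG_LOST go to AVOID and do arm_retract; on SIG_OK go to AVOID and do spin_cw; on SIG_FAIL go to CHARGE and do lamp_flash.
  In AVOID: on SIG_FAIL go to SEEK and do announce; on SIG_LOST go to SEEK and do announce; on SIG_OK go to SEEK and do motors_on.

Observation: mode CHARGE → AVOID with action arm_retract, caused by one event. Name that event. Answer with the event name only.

SIG_LOST

try SIG_OK: (CHARGE, SIG_OK) → (AVOID, spin_cw)
try SIG_LOST: (CHARGE, SIG_LOST) → (AVOID, arm_retract)  ← matches
try SIG_FAIL: (CHARGE, SIG_FAIL) → (CHARGE, lamp_flash)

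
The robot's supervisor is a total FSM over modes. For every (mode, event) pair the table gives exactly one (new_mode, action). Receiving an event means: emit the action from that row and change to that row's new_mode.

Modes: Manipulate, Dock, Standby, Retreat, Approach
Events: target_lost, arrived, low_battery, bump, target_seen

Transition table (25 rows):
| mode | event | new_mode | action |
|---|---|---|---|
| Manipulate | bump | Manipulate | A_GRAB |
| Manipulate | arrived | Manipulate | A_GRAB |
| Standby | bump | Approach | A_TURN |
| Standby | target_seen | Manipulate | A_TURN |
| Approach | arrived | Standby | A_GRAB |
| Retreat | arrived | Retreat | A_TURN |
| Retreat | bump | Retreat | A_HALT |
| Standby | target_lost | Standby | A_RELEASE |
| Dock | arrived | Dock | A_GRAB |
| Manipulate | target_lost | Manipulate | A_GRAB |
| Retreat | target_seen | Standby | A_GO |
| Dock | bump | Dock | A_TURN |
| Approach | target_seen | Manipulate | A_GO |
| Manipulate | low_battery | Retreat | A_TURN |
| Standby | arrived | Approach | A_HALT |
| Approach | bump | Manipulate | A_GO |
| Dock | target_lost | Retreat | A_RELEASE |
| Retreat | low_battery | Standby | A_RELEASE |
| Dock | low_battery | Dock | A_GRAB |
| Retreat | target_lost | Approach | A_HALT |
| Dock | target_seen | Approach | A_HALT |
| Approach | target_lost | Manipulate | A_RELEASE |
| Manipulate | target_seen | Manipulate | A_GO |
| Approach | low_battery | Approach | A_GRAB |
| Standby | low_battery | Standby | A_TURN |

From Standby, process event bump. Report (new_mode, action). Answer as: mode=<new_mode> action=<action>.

current mode = Standby; filter table to that mode:
  (Standby, bump) → (Approach, A_TURN)  ← event matches
  (Standby, target_seen) → (Manipulate, A_TURN)
  (Standby, target_lost) → (Standby, A_RELEASE)
  (Standby, arrived) → (Approach, A_HALT)
  (Standby, low_battery) → (Standby, A_TURN)
event = bump selects (Approach, A_TURN)

mode=Approach action=A_TURN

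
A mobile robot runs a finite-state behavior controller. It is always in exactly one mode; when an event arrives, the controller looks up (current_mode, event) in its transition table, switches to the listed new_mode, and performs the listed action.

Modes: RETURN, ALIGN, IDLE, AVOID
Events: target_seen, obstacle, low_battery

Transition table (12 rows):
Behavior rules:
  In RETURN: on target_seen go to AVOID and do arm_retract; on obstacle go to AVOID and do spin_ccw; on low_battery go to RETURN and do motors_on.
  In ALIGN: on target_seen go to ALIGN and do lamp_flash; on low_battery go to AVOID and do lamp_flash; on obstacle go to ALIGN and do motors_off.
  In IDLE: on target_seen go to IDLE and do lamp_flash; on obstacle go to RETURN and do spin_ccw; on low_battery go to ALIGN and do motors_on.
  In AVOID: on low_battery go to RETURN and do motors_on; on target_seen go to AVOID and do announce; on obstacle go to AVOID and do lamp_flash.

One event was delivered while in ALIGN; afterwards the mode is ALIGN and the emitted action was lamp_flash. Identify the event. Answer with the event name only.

target_seen

try target_seen: (ALIGN, target_seen) → (ALIGN, lamp_flash)  ← matches
try obstacle: (ALIGN, obstacle) → (ALIGN, motors_off)
try low_battery: (ALIGN, low_battery) → (AVOID, lamp_flash)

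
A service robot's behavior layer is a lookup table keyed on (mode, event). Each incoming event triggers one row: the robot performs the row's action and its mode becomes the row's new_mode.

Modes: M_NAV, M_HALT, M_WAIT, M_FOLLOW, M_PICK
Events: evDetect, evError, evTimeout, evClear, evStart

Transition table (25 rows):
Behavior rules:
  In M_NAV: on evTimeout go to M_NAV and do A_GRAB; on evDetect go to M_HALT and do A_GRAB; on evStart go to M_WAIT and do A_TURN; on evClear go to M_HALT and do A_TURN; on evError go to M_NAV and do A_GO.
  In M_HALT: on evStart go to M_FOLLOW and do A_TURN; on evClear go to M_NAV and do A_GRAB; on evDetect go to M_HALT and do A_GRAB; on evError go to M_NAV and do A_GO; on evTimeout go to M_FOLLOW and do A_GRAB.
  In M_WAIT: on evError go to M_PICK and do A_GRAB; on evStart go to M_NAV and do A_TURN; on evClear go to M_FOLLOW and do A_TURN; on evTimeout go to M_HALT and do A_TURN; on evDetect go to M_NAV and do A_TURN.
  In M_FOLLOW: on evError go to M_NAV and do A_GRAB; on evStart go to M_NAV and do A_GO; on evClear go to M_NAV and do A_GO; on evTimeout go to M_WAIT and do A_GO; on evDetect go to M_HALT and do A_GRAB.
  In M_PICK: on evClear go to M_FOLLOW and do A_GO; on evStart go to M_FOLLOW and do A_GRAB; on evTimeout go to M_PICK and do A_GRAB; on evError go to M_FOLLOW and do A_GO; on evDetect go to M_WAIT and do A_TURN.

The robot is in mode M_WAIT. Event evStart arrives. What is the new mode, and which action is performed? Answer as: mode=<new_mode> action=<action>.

current mode = M_WAIT; filter table to that mode:
  (M_WAIT, evError) → (M_PICK, A_GRAB)
  (M_WAIT, evStart) → (M_NAV, A_TURN)  ← event matches
  (M_WAIT, evClear) → (M_FOLLOW, A_TURN)
  (M_WAIT, evTimeout) → (M_HALT, A_TURN)
  (M_WAIT, evDetect) → (M_NAV, A_TURN)
event = evStart selects (M_NAV, A_TURN)

mode=M_NAV action=A_TURN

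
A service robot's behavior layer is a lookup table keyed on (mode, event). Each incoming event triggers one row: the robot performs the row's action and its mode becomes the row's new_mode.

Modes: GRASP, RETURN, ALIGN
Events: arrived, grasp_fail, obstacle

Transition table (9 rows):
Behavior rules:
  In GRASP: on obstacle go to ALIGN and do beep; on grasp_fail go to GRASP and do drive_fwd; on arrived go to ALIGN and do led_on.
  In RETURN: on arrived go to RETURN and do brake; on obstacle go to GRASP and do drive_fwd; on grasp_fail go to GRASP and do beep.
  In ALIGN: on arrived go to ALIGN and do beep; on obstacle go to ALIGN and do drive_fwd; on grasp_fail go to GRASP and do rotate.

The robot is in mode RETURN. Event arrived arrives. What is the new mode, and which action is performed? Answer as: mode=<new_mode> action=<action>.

mode=RETURN action=brake

current mode = RETURN; filter table to that mode:
  (RETURN, arrived) → (RETURN, brake)  ← event matches
  (RETURN, obstacle) → (GRASP, drive_fwd)
  (RETURN, grasp_fail) → (GRASP, beep)
event = arrived selects (RETURN, brake)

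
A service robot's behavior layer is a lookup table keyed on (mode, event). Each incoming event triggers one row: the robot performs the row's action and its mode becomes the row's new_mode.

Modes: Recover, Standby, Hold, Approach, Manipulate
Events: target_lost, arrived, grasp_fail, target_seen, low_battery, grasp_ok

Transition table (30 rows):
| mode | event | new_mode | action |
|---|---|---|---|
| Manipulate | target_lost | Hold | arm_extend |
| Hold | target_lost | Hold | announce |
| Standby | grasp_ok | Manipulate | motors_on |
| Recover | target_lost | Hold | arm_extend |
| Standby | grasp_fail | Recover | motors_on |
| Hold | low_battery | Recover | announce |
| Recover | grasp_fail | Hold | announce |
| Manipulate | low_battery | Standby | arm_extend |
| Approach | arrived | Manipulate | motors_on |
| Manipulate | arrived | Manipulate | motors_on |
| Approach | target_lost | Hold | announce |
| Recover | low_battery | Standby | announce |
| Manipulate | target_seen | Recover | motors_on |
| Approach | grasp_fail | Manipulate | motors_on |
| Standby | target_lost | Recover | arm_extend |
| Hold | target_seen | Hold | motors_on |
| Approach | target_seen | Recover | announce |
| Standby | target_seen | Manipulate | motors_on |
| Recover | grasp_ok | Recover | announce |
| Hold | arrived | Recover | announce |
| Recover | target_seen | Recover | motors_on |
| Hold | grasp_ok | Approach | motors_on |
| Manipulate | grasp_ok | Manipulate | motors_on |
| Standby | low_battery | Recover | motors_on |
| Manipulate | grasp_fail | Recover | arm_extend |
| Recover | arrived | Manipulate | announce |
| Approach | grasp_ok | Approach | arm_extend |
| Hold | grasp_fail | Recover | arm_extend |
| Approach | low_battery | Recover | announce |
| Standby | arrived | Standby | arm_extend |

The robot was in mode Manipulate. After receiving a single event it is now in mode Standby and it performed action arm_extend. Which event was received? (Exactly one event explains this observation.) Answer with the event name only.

low_battery

try target_lost: (Manipulate, target_lost) → (Hold, arm_extend)
try arrived: (Manipulate, arrived) → (Manipulate, motors_on)
try grasp_fail: (Manipulate, grasp_fail) → (Recover, arm_extend)
try target_seen: (Manipulate, target_seen) → (Recover, motors_on)
try low_battery: (Manipulate, low_battery) → (Standby, arm_extend)  ← matches
try grasp_ok: (Manipulate, grasp_ok) → (Manipulate, motors_on)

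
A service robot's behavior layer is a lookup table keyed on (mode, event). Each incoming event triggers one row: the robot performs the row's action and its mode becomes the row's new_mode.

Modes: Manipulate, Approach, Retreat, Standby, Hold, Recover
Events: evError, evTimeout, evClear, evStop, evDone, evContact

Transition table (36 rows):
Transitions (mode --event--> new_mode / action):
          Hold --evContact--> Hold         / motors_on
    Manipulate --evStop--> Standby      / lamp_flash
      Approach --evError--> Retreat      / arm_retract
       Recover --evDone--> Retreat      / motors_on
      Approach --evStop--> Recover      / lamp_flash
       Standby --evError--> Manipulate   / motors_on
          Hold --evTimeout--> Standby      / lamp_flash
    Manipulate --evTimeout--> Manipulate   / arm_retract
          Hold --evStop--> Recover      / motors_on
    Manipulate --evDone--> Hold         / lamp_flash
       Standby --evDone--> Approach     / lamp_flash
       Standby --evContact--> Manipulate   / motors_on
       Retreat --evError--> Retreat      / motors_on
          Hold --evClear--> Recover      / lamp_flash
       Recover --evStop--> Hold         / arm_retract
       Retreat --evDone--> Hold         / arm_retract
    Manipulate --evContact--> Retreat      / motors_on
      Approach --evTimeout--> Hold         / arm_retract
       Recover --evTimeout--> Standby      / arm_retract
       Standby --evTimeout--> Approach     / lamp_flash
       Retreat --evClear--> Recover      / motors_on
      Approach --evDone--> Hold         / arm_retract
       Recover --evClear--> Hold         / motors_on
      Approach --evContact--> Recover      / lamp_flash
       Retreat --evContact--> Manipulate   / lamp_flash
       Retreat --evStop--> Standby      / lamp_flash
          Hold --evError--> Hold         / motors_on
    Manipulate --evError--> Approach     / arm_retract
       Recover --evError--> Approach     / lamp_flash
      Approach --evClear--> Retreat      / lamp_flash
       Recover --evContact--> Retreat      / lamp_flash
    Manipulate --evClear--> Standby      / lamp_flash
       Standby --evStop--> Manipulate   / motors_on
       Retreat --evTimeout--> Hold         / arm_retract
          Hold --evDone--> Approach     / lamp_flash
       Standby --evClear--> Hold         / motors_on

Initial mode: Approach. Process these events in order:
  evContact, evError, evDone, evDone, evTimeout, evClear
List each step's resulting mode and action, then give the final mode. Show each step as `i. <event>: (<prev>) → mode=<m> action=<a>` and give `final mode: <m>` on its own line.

final mode: Recover

1. evContact: (Approach) → mode=Recover action=lamp_flash
2. evError: (Recover) → mode=Approach action=lamp_flash
3. evDone: (Approach) → mode=Hold action=arm_retract
4. evDone: (Hold) → mode=Approach action=lamp_flash
5. evTimeout: (Approach) → mode=Hold action=arm_retract
6. evClear: (Hold) → mode=Recover action=lamp_flash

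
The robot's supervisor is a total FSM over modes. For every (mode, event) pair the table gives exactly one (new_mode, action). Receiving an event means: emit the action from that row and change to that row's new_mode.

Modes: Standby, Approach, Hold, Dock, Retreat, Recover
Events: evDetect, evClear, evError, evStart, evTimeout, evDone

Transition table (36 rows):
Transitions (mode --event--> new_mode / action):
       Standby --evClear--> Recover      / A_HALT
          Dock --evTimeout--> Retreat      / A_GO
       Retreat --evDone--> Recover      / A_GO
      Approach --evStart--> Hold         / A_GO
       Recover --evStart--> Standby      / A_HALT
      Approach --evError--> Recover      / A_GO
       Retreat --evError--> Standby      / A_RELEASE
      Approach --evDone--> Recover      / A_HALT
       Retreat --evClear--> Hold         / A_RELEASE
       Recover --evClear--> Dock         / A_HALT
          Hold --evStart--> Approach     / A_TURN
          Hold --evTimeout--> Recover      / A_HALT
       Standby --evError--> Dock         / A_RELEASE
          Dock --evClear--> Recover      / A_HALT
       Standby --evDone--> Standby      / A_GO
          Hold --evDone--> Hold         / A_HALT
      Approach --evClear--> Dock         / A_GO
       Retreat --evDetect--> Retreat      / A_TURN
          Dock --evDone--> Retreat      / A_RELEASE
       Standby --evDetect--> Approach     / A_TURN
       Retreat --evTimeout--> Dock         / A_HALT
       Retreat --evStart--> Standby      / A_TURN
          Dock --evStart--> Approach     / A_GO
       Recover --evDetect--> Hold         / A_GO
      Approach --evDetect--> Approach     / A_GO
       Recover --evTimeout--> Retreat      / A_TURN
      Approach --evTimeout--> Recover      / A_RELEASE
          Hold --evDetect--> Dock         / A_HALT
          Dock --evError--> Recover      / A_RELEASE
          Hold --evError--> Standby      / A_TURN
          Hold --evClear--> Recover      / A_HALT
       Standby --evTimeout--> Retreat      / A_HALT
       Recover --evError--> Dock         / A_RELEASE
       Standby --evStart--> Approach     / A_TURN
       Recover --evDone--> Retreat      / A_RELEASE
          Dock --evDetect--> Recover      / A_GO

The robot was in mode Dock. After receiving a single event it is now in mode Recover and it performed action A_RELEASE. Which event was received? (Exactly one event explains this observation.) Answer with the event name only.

evError

try evDetect: (Dock, evDetect) → (Recover, A_GO)
try evClear: (Dock, evClear) → (Recover, A_HALT)
try evError: (Dock, evError) → (Recover, A_RELEASE)  ← matches
try evStart: (Dock, evStart) → (Approach, A_GO)
try evTimeout: (Dock, evTimeout) → (Retreat, A_GO)
try evDone: (Dock, evDone) → (Retreat, A_RELEASE)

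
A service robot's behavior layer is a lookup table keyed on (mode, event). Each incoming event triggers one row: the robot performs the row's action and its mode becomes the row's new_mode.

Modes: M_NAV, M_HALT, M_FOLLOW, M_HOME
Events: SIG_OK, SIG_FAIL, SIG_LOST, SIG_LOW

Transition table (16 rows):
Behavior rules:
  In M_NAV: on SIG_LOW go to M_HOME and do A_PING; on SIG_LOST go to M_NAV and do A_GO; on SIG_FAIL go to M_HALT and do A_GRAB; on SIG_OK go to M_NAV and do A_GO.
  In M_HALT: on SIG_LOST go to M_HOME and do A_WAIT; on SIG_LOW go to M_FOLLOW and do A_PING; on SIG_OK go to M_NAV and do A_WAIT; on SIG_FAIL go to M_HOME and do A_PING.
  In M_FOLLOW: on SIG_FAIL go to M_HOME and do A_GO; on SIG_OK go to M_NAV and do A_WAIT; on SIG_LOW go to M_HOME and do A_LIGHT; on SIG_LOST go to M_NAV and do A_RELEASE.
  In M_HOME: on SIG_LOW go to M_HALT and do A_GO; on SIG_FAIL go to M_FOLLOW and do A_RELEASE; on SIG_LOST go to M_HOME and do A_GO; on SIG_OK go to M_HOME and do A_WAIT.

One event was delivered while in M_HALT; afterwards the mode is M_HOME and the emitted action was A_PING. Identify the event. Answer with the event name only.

SIG_FAIL

try SIG_OK: (M_HALT, SIG_OK) → (M_NAV, A_WAIT)
try SIG_FAIL: (M_HALT, SIG_FAIL) → (M_HOME, A_PING)  ← matches
try SIG_LOST: (M_HALT, SIG_LOST) → (M_HOME, A_WAIT)
try SIG_LOW: (M_HALT, SIG_LOW) → (M_FOLLOW, A_PING)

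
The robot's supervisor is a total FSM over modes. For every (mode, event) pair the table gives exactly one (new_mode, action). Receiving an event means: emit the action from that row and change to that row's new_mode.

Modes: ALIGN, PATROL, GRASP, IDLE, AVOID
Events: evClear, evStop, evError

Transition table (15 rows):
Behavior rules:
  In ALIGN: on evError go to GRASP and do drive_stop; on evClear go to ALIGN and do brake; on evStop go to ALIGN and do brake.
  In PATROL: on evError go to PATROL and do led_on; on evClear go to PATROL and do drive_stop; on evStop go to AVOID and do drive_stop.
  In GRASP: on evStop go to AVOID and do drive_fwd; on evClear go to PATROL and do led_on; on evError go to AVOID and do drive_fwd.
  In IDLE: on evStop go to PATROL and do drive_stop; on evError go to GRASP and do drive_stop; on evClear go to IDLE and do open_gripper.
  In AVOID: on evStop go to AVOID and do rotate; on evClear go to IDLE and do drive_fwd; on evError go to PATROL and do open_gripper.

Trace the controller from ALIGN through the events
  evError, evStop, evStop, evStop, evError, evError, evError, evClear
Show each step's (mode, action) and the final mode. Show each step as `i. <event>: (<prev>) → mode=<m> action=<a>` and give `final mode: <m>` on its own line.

1. evError: (ALIGN) → mode=GRASP action=drive_stop
2. evStop: (GRASP) → mode=AVOID action=drive_fwd
3. evStop: (AVOID) → mode=AVOID action=rotate
4. evStop: (AVOID) → mode=AVOID action=rotate
5. evError: (AVOID) → mode=PATROL action=open_gripper
6. evError: (PATROL) → mode=PATROL action=led_on
7. evError: (PATROL) → mode=PATROL action=led_on
8. evClear: (PATROL) → mode=PATROL action=drive_stop

final mode: PATROL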